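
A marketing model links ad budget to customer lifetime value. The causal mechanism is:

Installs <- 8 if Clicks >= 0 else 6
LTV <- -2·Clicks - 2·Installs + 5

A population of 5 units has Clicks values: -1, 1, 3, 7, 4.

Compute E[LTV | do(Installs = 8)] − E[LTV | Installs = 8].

Under do(Installs=8), Installs's equation is replaced by Installs=8 for every unit. Per-unit LTV: -9, -13, -17, -25, -19. Mean = -16.6.
E[LTV|Installs=8] averages over only the 4 units with Installs=8 (Clicks = 1, 3, 7, 4): LTV = -13, -17, -25, -19, mean -18.5.
Difference = -16.6 − (-18.5) = 1.9.

1.9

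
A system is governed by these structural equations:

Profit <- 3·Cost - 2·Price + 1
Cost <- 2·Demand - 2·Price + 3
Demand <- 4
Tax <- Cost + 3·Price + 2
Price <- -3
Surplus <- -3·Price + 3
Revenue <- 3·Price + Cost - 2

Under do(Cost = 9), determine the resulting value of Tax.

do(Cost=9) replaces the equation Cost <- 2·Demand - 2·Price + 3 with the constant Cost = 9.
Tax = Cost + 3·Price + 2  [with Cost=9, Price=-3]  = 2

2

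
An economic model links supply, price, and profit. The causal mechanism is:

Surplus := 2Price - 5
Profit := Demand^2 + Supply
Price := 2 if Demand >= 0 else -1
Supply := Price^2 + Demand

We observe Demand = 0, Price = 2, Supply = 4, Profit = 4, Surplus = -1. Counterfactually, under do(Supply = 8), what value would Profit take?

The intervention breaks the incoming arrows to Supply: Supply := Price^2 + Demand no longer applies, and Supply = 8.
Profit = Demand^2 + Supply  [with Demand=0, Supply=8]  = 8

8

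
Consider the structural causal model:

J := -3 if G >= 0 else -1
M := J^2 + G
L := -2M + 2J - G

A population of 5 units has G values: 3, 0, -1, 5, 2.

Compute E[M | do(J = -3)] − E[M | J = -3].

Every unit gets J=-3 under the intervention. M values become 12, 9, 8, 14, 11; E[M|do(J=-3)] = 10.8.
Observing J=-3 restricts to units where J's equation naturally yields -3: G ∈ {3, 0, 5, 2}. In that subpopulation M = 12, 9, 14, 11, mean 11.5.
Difference = 10.8 − 11.5 = -0.7.

-0.7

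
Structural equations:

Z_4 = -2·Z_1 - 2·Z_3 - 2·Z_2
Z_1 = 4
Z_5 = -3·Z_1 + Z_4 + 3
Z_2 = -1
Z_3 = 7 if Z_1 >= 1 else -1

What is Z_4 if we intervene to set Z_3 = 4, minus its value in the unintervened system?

The intervention breaks the incoming arrows to Z_3: Z_3 = 7 if Z_1 >= 1 else -1 no longer applies, and Z_3 = 4.
Z_4 = -2·Z_1 - 2·Z_3 - 2·Z_2  [with Z_1=4, Z_3=4, Z_2=-1]  = -14
Without intervention: Z_3 = 7 if Z_1 >= 1 else -1  [with Z_1=4]  = 7; Z_4 = -2·Z_1 - 2·Z_3 - 2·Z_2  [with Z_1=4, Z_3=7, Z_2=-1]  = -20.
Change = -14 − (-20) = 6.

6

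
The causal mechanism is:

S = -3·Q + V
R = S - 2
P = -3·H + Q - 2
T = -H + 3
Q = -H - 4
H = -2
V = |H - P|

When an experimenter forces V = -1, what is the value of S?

5

The intervention breaks the incoming arrows to V: V = |H - P| no longer applies, and V = -1.
Q = -H - 4  [with H=-2]  = -2
S = -3·Q + V  [with Q=-2, V=-1]  = 5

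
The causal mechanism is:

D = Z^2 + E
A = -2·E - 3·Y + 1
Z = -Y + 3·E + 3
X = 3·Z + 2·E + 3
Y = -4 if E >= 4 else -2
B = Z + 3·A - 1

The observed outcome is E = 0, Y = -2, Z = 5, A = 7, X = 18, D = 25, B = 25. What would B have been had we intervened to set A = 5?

19

The intervention breaks the incoming arrows to A: A = -2·E - 3·Y + 1 no longer applies, and A = 5.
Y = -4 if E >= 4 else -2  [with E=0]  = -2
Z = -Y + 3·E + 3  [with Y=-2, E=0]  = 5
B = Z + 3·A - 1  [with Z=5, A=5]  = 19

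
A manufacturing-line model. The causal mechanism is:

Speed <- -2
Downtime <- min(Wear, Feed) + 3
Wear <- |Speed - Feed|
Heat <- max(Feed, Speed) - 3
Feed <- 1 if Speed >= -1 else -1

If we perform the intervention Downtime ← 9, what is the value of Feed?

Under do(Downtime=9), the mechanism Downtime <- min(Wear, Feed) + 3 is discarded; Downtime is fixed at 9.
No directed path runs from Downtime to Feed, so Feed keeps its natural value.
Feed = 1 if Speed >= -1 else -1  [with Speed=-2]  = -1

-1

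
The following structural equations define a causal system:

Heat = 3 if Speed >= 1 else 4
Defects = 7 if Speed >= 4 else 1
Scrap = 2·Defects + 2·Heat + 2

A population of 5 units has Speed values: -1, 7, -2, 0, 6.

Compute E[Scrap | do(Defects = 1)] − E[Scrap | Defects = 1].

-0.8

do(Defects=1) breaks Defects's dependence on Speed. With Defects=1 fixed, Scrap across the units is 12, 10, 12, 12, 10, mean 11.2.
Conditioning on Defects=1 selects the 3 unit(s) with Speed ∈ {-1, -2, 0}. Their Scrap values: 12, 12, 12. Mean = 12.
Difference = 11.2 − 12 = -0.8.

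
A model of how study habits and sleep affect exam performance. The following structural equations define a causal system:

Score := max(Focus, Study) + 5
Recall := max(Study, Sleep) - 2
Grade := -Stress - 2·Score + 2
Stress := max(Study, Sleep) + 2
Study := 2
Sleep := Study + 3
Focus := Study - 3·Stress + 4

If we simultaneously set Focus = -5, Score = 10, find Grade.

-25

Under do(Focus = -5, Score = 10), each intervened variable's structural equation is replaced by its fixed value.
Sleep = Study + 3  [with Study=2]  = 5
Stress = max(Study, Sleep) + 2  [with Study=2, Sleep=5]  = 7
Grade = -Stress - 2·Score + 2  [with Stress=7, Score=10]  = -25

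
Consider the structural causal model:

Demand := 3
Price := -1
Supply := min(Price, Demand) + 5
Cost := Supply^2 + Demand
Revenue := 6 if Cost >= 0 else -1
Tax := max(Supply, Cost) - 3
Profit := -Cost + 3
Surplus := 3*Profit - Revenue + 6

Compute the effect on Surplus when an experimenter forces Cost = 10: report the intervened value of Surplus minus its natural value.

do(Cost=10) replaces the equation Cost := Supply^2 + Demand with the constant Cost = 10.
Revenue = 6 if Cost >= 0 else -1  [with Cost=10]  = 6
Profit = -Cost + 3  [with Cost=10]  = -7
Surplus = 3*Profit - Revenue + 6  [with Profit=-7, Revenue=6]  = -21
Without intervention: Supply = min(Price, Demand) + 5  [with Price=-1, Demand=3]  = 4; Cost = Supply^2 + Demand  [with Supply=4, Demand=3]  = 19; Revenue = 6 if Cost >= 0 else -1  [with Cost=19]  = 6; Profit = -Cost + 3  [with Cost=19]  = -16; Surplus = 3*Profit - Revenue + 6  [with Profit=-16, Revenue=6]  = -48.
Change = -21 − (-48) = 27.

27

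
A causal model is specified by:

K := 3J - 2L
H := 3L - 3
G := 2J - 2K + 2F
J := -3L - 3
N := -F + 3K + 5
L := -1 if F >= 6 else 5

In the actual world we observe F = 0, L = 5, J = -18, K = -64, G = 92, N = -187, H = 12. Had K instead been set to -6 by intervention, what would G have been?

-24

Intervening sets K = -6 and removes its equation (K := 3J - 2L).
L = -1 if F >= 6 else 5  [with F=0]  = 5
J = -3L - 3  [with L=5]  = -18
G = 2J - 2K + 2F  [with J=-18, K=-6, F=0]  = -24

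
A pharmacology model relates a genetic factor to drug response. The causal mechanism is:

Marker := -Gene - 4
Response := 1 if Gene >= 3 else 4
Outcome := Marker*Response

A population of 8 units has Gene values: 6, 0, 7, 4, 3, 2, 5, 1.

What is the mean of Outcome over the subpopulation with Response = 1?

Observing Response=1 restricts to units where Response's equation naturally yields 1: Gene ∈ {6, 7, 4, 3, 5}. In that subpopulation Outcome = -10, -11, -8, -7, -9, mean -9.

-9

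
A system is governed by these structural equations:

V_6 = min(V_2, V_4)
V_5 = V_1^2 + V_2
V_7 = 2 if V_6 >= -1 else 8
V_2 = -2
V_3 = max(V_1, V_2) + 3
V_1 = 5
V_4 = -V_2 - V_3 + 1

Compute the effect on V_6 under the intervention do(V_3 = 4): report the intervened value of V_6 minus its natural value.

The intervention breaks the incoming arrows to V_3: V_3 = max(V_1, V_2) + 3 no longer applies, and V_3 = 4.
V_4 = -V_2 - V_3 + 1  [with V_2=-2, V_3=4]  = -1
V_6 = min(V_2, V_4)  [with V_2=-2, V_4=-1]  = -2
Without intervention: V_3 = max(V_1, V_2) + 3  [with V_1=5, V_2=-2]  = 8; V_4 = -V_2 - V_3 + 1  [with V_2=-2, V_3=8]  = -5; V_6 = min(V_2, V_4)  [with V_2=-2, V_4=-5]  = -5.
Change = -2 − (-5) = 3.

3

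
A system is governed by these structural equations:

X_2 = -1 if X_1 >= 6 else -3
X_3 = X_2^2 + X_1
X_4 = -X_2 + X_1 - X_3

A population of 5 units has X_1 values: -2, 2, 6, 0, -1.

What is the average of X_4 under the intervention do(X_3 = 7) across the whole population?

The intervention sets X_3=7 in all 5 units regardless of X_1. Recomputing X_4 per unit gives -6, -2, 0, -4, -5; average -3.4.

-3.4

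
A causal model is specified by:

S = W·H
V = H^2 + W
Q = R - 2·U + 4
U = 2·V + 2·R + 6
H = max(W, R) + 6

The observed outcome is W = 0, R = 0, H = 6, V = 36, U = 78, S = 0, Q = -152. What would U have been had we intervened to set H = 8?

do(H=8) replaces the equation H = max(W, R) + 6 with the constant H = 8.
V = H^2 + W  [with H=8, W=0]  = 64
U = 2·V + 2·R + 6  [with V=64, R=0]  = 134

134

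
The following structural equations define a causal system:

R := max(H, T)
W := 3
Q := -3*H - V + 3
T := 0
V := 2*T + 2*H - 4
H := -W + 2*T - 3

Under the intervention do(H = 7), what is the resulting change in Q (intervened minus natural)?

-65

The intervention breaks the incoming arrows to H: H := -W + 2*T - 3 no longer applies, and H = 7.
V = 2*T + 2*H - 4  [with T=0, H=7]  = 10
Q = -3*H - V + 3  [with H=7, V=10]  = -28
Without intervention: H = -W + 2*T - 3  [with W=3, T=0]  = -6; V = 2*T + 2*H - 4  [with T=0, H=-6]  = -16; Q = -3*H - V + 3  [with H=-6, V=-16]  = 37.
Change = -28 − 37 = -65.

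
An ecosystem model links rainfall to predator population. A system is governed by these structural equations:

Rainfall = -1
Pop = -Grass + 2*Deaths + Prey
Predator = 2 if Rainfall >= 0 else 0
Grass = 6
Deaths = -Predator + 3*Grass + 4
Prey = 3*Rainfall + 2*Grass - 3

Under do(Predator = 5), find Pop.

34

Under do(Predator=5), the mechanism Predator = 2 if Rainfall >= 0 else 0 is discarded; Predator is fixed at 5.
Prey = 3*Rainfall + 2*Grass - 3  [with Rainfall=-1, Grass=6]  = 6
Deaths = -Predator + 3*Grass + 4  [with Predator=5, Grass=6]  = 17
Pop = -Grass + 2*Deaths + Prey  [with Grass=6, Deaths=17, Prey=6]  = 34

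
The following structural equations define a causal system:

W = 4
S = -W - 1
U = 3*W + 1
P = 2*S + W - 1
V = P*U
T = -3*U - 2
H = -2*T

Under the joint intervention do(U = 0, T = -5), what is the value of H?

10

Under do(U = 0, T = -5), each intervened variable's structural equation is replaced by its fixed value.
H = -2*T  [with T=-5]  = 10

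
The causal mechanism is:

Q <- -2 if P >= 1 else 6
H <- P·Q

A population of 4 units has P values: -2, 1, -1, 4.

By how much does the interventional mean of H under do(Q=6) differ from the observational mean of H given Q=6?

12

The intervention sets Q=6 in all 4 units regardless of P. Recomputing H per unit gives -12, 6, -6, 24; average 3.
E[H|Q=6] averages over only the 2 units with Q=6 (P = -2, -1): H = -12, -6, mean -9.
Difference = 3 − (-9) = 12.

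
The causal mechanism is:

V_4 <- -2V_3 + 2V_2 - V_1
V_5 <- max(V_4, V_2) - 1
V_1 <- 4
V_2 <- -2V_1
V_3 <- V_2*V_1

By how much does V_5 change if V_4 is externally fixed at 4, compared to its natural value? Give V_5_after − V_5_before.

Intervening sets V_4 = 4 and removes its equation (V_4 <- -2V_3 + 2V_2 - V_1).
V_2 = -2V_1  [with V_1=4]  = -8
V_5 = max(V_4, V_2) - 1  [with V_4=4, V_2=-8]  = 3
Without intervention: V_2 = -2V_1  [with V_1=4]  = -8; V_3 = V_2*V_1  [with V_2=-8, V_1=4]  = -32; V_4 = -2V_3 + 2V_2 - V_1  [with V_3=-32, V_2=-8, V_1=4]  = 44; V_5 = max(V_4, V_2) - 1  [with V_4=44, V_2=-8]  = 43.
Change = 3 − 43 = -40.

-40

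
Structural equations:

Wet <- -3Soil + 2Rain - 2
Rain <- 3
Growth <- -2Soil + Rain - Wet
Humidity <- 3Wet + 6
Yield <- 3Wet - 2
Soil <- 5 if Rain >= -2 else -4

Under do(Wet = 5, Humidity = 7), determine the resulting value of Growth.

The joint intervention fixes Wet = 5, Humidity = 7, removing each variable's own equation.
Soil = 5 if Rain >= -2 else -4  [with Rain=3]  = 5
Growth = -2Soil + Rain - Wet  [with Soil=5, Rain=3, Wet=5]  = -12

-12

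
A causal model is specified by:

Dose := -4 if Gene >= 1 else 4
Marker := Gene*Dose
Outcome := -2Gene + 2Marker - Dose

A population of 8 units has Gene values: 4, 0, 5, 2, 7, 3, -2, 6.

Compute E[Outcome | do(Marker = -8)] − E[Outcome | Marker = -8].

-4.25

do(Marker=-8) breaks Marker's dependence on Gene. With Marker=-8 fixed, Outcome across the units is -20, -20, -22, -16, -26, -18, -16, -24, mean -20.25.
E[Outcome|Marker=-8] averages over only the 2 units with Marker=-8 (Gene = 2, -2): Outcome = -16, -16, mean -16.
Difference = -20.25 − (-16) = -4.25.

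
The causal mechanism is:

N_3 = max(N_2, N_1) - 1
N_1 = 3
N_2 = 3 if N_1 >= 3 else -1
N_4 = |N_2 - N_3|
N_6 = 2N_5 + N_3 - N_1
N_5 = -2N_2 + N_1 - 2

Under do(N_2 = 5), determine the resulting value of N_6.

Under do(N_2=5), the mechanism N_2 = 3 if N_1 >= 3 else -1 is discarded; N_2 is fixed at 5.
N_3 = max(N_2, N_1) - 1  [with N_2=5, N_1=3]  = 4
N_5 = -2N_2 + N_1 - 2  [with N_2=5, N_1=3]  = -9
N_6 = 2N_5 + N_3 - N_1  [with N_5=-9, N_3=4, N_1=3]  = -17

-17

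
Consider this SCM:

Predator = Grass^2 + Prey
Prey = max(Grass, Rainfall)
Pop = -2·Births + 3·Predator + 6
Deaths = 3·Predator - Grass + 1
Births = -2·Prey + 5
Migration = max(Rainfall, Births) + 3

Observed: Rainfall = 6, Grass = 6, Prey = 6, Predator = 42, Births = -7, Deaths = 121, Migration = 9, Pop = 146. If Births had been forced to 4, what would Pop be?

do(Births=4) replaces the equation Births = -2·Prey + 5 with the constant Births = 4.
Prey = max(Grass, Rainfall)  [with Grass=6, Rainfall=6]  = 6
Predator = Grass^2 + Prey  [with Grass=6, Prey=6]  = 42
Pop = -2·Births + 3·Predator + 6  [with Births=4, Predator=42]  = 124

124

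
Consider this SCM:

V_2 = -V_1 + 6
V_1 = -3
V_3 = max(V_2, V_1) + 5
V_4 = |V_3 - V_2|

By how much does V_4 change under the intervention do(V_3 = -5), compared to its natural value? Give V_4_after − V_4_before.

The intervention breaks the incoming arrows to V_3: V_3 = max(V_2, V_1) + 5 no longer applies, and V_3 = -5.
V_2 = -V_1 + 6  [with V_1=-3]  = 9
V_4 = |V_3 - V_2|  [with V_3=-5, V_2=9]  = 14
Without intervention: V_2 = -V_1 + 6  [with V_1=-3]  = 9; V_3 = max(V_2, V_1) + 5  [with V_2=9, V_1=-3]  = 14; V_4 = |V_3 - V_2|  [with V_3=14, V_2=9]  = 5.
Change = 14 − 5 = 9.

9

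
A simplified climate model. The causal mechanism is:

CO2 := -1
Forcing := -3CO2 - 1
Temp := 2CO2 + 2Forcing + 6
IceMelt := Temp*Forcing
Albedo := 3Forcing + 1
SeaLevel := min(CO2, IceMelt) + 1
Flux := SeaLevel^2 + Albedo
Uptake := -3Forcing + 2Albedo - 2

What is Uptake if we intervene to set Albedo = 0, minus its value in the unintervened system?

-14

do(Albedo=0) replaces the equation Albedo := 3Forcing + 1 with the constant Albedo = 0.
Forcing = -3CO2 - 1  [with CO2=-1]  = 2
Uptake = -3Forcing + 2Albedo - 2  [with Forcing=2, Albedo=0]  = -8
Without intervention: Forcing = -3CO2 - 1  [with CO2=-1]  = 2; Albedo = 3Forcing + 1  [with Forcing=2]  = 7; Uptake = -3Forcing + 2Albedo - 2  [with Forcing=2, Albedo=7]  = 6.
Change = -8 − 6 = -14.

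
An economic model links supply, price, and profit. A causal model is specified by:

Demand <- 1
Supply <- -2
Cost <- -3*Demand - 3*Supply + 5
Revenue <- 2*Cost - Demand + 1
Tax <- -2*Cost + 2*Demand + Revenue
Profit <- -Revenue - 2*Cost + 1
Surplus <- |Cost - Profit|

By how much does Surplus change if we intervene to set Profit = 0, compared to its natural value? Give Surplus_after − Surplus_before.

-31

Intervening sets Profit = 0 and removes its equation (Profit <- -Revenue - 2*Cost + 1).
Cost = -3*Demand - 3*Supply + 5  [with Demand=1, Supply=-2]  = 8
Surplus = |Cost - Profit|  [with Cost=8, Profit=0]  = 8
Without intervention: Cost = -3*Demand - 3*Supply + 5  [with Demand=1, Supply=-2]  = 8; Revenue = 2*Cost - Demand + 1  [with Cost=8, Demand=1]  = 16; Profit = -Revenue - 2*Cost + 1  [with Revenue=16, Cost=8]  = -31; Surplus = |Cost - Profit|  [with Cost=8, Profit=-31]  = 39.
Change = 8 − 39 = -31.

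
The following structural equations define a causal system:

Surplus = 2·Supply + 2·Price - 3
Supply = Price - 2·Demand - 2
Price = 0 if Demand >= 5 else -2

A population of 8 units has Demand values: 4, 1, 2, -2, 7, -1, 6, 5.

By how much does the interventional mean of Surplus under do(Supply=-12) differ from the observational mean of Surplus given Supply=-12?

The intervention sets Supply=-12 in all 8 units regardless of Demand. Recomputing Surplus per unit gives -31, -31, -31, -31, -27, -31, -27, -27; average -29.5.
Conditioning on Supply=-12 selects the 2 unit(s) with Demand ∈ {4, 5}. Their Surplus values: -31, -27. Mean = -29.
Difference = -29.5 − (-29) = -0.5.

-0.5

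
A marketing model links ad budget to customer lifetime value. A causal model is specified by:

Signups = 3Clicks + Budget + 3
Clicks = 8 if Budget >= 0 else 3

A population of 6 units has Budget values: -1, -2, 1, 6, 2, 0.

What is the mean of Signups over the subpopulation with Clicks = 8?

Conditioning on Clicks=8 selects the 4 unit(s) with Budget ∈ {1, 6, 2, 0}. Their Signups values: 28, 33, 29, 27. Mean = 29.25.

29.25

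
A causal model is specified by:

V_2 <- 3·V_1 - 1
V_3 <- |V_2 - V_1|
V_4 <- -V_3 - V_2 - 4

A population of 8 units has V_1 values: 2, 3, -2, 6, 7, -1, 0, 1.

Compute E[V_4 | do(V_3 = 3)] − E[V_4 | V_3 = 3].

Every unit gets V_3=3 under the intervention. V_4 values become -12, -15, 0, -24, -27, -3, -6, -9; E[V_4|do(V_3=3)] = -12.
Conditioning on V_3=3 selects the 2 unit(s) with V_1 ∈ {2, -1}. Their V_4 values: -12, -3. Mean = -7.5.
Difference = -12 − (-7.5) = -4.5.

-4.5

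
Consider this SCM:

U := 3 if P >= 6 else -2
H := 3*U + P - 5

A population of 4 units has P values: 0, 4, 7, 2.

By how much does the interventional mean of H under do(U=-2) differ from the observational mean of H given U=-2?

Under do(U=-2), U's equation is replaced by U=-2 for every unit. Per-unit H: -11, -7, -4, -9. Mean = -7.75.
E[H|U=-2] averages over only the 3 units with U=-2 (P = 0, 4, 2): H = -11, -7, -9, mean -9.
Difference = -7.75 − (-9) = 1.25.

1.25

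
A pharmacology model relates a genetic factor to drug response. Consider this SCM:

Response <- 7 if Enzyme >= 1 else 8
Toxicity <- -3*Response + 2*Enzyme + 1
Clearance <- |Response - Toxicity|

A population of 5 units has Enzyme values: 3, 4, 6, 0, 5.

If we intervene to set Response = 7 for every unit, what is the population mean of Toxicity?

Every unit gets Response=7 under the intervention. Toxicity values become -14, -12, -8, -20, -10; E[Toxicity|do(Response=7)] = -12.8.

-12.8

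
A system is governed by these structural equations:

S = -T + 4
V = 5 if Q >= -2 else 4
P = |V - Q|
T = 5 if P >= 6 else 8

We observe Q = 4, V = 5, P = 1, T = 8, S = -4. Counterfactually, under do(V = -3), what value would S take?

-1

do(V=-3) replaces the equation V = 5 if Q >= -2 else 4 with the constant V = -3.
P = |V - Q|  [with V=-3, Q=4]  = 7
T = 5 if P >= 6 else 8  [with P=7]  = 5
S = -T + 4  [with T=5]  = -1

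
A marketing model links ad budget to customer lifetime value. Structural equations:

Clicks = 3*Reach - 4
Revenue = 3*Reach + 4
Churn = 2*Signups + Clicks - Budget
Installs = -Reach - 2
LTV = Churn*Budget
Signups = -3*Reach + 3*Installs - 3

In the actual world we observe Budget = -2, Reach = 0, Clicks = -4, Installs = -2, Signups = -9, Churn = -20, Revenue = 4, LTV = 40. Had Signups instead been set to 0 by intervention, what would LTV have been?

do(Signups=0) replaces the equation Signups = -3*Reach + 3*Installs - 3 with the constant Signups = 0.
Clicks = 3*Reach - 4  [with Reach=0]  = -4
Churn = 2*Signups + Clicks - Budget  [with Signups=0, Clicks=-4, Budget=-2]  = -2
LTV = Churn*Budget  [with Churn=-2, Budget=-2]  = 4

4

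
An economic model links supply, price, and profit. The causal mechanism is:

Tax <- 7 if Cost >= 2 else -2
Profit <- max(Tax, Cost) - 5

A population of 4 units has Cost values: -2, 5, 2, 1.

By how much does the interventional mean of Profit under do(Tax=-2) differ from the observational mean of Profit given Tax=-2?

The intervention sets Tax=-2 in all 4 units regardless of Cost. Recomputing Profit per unit gives -7, 0, -3, -4; average -3.5.
E[Profit|Tax=-2] averages over only the 2 units with Tax=-2 (Cost = -2, 1): Profit = -7, -4, mean -5.5.
Difference = -3.5 − (-5.5) = 2.

2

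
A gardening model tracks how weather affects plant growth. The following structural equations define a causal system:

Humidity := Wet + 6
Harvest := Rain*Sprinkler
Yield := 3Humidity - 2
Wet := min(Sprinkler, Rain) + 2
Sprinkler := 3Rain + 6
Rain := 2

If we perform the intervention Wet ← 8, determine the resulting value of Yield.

40

do(Wet=8) replaces the equation Wet := min(Sprinkler, Rain) + 2 with the constant Wet = 8.
Humidity = Wet + 6  [with Wet=8]  = 14
Yield = 3Humidity - 2  [with Humidity=14]  = 40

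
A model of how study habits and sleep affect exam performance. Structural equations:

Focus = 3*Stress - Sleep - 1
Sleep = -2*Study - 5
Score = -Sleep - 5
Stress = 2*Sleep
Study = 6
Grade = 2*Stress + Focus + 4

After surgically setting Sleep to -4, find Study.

6

Under do(Sleep=-4), the mechanism Sleep = -2*Study - 5 is discarded; Sleep is fixed at -4.
Study is not downstream of the intervention, so its value is determined by the original equations.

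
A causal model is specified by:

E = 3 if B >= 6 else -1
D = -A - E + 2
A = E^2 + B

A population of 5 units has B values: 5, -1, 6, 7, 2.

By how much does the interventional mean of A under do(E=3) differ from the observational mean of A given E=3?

Every unit gets E=3 under the intervention. A values become 14, 8, 15, 16, 11; E[A|do(E=3)] = 12.8.
E[A|E=3] averages over only the 2 units with E=3 (B = 6, 7): A = 15, 16, mean 15.5.
Difference = 12.8 − 15.5 = -2.7.

-2.7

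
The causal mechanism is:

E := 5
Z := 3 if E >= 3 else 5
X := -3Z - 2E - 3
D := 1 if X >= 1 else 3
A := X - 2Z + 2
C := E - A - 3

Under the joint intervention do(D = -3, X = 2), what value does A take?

The joint intervention fixes D = -3, X = 2, removing each variable's own equation.
Z = 3 if E >= 3 else 5  [with E=5]  = 3
A = X - 2Z + 2  [with X=2, Z=3]  = -2

-2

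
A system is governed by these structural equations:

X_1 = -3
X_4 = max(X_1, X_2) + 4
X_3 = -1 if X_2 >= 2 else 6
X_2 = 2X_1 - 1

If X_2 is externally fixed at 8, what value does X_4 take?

Under do(X_2=8), the mechanism X_2 = 2X_1 - 1 is discarded; X_2 is fixed at 8.
X_4 = max(X_1, X_2) + 4  [with X_1=-3, X_2=8]  = 12

12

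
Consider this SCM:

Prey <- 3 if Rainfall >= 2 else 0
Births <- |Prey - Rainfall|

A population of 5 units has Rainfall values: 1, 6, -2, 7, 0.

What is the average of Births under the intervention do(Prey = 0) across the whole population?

do(Prey=0) breaks Prey's dependence on Rainfall. With Prey=0 fixed, Births across the units is 1, 6, 2, 7, 0, mean 3.2.

3.2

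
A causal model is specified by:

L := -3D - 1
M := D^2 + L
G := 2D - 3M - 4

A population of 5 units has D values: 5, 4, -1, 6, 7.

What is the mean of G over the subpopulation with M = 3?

-10

Conditioning on M=3 selects the 2 unit(s) with D ∈ {4, -1}. Their G values: -5, -15. Mean = -10.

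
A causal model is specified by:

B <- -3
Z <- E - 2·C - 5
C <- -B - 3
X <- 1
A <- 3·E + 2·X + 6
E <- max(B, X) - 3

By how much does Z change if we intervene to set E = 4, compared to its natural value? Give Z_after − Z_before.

6

The intervention breaks the incoming arrows to E: E <- max(B, X) - 3 no longer applies, and E = 4.
C = -B - 3  [with B=-3]  = 0
Z = E - 2·C - 5  [with E=4, C=0]  = -1
Without intervention: E = max(B, X) - 3  [with B=-3, X=1]  = -2; C = -B - 3  [with B=-3]  = 0; Z = E - 2·C - 5  [with E=-2, C=0]  = -7.
Change = -1 − (-7) = 6.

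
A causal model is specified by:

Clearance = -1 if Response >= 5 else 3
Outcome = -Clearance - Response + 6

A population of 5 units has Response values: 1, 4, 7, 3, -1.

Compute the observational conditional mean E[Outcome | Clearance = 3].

E[Outcome|Clearance=3] averages over only the 4 units with Clearance=3 (Response = 1, 4, 3, -1): Outcome = 2, -1, 0, 4, mean 1.25.

1.25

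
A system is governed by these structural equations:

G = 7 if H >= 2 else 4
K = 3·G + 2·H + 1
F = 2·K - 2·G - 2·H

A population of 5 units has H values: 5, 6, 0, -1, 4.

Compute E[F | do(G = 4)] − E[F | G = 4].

The intervention sets G=4 in all 5 units regardless of H. Recomputing F per unit gives 28, 30, 18, 16, 26; average 23.6.
Conditioning on G=4 selects the 2 unit(s) with H ∈ {0, -1}. Their F values: 18, 16. Mean = 17.
Difference = 23.6 − 17 = 6.6.

6.6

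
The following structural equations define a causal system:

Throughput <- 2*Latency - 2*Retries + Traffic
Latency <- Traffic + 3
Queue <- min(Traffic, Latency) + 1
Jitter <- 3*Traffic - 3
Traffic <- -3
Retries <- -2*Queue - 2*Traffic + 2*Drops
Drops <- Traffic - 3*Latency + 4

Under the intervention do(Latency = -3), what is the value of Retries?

30

do(Latency=-3) replaces the equation Latency <- Traffic + 3 with the constant Latency = -3.
Queue = min(Traffic, Latency) + 1  [with Traffic=-3, Latency=-3]  = -2
Drops = Traffic - 3*Latency + 4  [with Traffic=-3, Latency=-3]  = 10
Retries = -2*Queue - 2*Traffic + 2*Drops  [with Queue=-2, Traffic=-3, Drops=10]  = 30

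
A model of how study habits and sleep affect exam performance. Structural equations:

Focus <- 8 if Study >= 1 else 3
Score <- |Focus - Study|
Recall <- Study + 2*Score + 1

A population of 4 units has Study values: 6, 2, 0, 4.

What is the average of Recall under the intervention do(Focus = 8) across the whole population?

do(Focus=8) breaks Focus's dependence on Study. With Focus=8 fixed, Recall across the units is 11, 15, 17, 13, mean 14.

14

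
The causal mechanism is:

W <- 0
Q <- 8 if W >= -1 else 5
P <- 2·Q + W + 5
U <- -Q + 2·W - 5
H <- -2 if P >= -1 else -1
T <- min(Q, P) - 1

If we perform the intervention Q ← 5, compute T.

Under do(Q=5), the mechanism Q <- 8 if W >= -1 else 5 is discarded; Q is fixed at 5.
P = 2·Q + W + 5  [with Q=5, W=0]  = 15
T = min(Q, P) - 1  [with Q=5, P=15]  = 4

4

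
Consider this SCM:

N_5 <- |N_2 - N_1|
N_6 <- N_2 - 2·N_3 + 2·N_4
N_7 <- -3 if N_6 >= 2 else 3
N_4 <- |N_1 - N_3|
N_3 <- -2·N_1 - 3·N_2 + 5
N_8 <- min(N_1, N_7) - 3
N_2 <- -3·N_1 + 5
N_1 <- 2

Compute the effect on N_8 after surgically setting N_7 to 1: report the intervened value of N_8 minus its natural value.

-1

do(N_7=1) replaces the equation N_7 <- -3 if N_6 >= 2 else 3 with the constant N_7 = 1.
N_8 = min(N_1, N_7) - 3  [with N_1=2, N_7=1]  = -2
Without intervention: N_2 = -3·N_1 + 5  [with N_1=2]  = -1; N_3 = -2·N_1 - 3·N_2 + 5  [with N_1=2, N_2=-1]  = 4; N_4 = |N_1 - N_3|  [with N_1=2, N_3=4]  = 2; N_6 = N_2 - 2·N_3 + 2·N_4  [with N_2=-1, N_3=4, N_4=2]  = -5; N_7 = -3 if N_6 >= 2 else 3  [with N_6=-5]  = 3; N_8 = min(N_1, N_7) - 3  [with N_1=2, N_7=3]  = -1.
Change = -2 − (-1) = -1.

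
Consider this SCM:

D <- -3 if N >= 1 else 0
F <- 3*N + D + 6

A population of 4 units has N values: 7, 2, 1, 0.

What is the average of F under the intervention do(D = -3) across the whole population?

10.5

do(D=-3) breaks D's dependence on N. With D=-3 fixed, F across the units is 24, 9, 6, 3, mean 10.5.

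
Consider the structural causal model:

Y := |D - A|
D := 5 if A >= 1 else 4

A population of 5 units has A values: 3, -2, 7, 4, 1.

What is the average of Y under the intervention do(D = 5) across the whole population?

Every unit gets D=5 under the intervention. Y values become 2, 7, 2, 1, 4; E[Y|do(D=5)] = 3.2.

3.2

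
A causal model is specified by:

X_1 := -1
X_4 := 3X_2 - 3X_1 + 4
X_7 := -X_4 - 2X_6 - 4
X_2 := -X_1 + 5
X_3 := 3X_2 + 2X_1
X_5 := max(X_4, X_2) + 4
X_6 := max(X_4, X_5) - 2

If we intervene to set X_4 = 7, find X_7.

-29

The intervention breaks the incoming arrows to X_4: X_4 := 3X_2 - 3X_1 + 4 no longer applies, and X_4 = 7.
X_2 = -X_1 + 5  [with X_1=-1]  = 6
X_5 = max(X_4, X_2) + 4  [with X_4=7, X_2=6]  = 11
X_6 = max(X_4, X_5) - 2  [with X_4=7, X_5=11]  = 9
X_7 = -X_4 - 2X_6 - 4  [with X_4=7, X_6=9]  = -29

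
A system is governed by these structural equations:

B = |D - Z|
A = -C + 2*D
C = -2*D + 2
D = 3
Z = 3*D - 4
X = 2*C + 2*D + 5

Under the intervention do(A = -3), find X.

The intervention breaks the incoming arrows to A: A = -C + 2*D no longer applies, and A = -3.
No directed path runs from A to X, so X keeps its natural value.
C = -2*D + 2  [with D=3]  = -4
X = 2*C + 2*D + 5  [with C=-4, D=3]  = 3

3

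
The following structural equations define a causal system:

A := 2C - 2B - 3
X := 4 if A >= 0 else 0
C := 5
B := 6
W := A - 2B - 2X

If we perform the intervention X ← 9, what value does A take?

-5

Under do(X=9), the mechanism X := 4 if A >= 0 else 0 is discarded; X is fixed at 9.
Since A is not a descendant of the intervened variable, it is unaffected.
A = 2C - 2B - 3  [with C=5, B=6]  = -5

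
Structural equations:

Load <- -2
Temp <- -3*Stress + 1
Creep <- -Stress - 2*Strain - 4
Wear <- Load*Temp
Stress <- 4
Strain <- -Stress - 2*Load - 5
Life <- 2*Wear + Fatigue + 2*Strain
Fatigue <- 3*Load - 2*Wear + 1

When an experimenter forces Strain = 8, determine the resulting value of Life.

11

The intervention breaks the incoming arrows to Strain: Strain <- -Stress - 2*Load - 5 no longer applies, and Strain = 8.
Temp = -3*Stress + 1  [with Stress=4]  = -11
Wear = Load*Temp  [with Load=-2, Temp=-11]  = 22
Fatigue = 3*Load - 2*Wear + 1  [with Load=-2, Wear=22]  = -49
Life = 2*Wear + Fatigue + 2*Strain  [with Wear=22, Fatigue=-49, Strain=8]  = 11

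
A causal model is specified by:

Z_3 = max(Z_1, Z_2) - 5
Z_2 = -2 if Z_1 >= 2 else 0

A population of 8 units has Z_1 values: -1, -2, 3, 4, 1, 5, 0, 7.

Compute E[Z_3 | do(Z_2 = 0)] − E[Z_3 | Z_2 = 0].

2.25

The intervention sets Z_2=0 in all 8 units regardless of Z_1. Recomputing Z_3 per unit gives -5, -5, -2, -1, -4, 0, -5, 2; average -2.5.
E[Z_3|Z_2=0] averages over only the 4 units with Z_2=0 (Z_1 = -1, -2, 1, 0): Z_3 = -5, -5, -4, -5, mean -4.75.
Difference = -2.5 − (-4.75) = 2.25.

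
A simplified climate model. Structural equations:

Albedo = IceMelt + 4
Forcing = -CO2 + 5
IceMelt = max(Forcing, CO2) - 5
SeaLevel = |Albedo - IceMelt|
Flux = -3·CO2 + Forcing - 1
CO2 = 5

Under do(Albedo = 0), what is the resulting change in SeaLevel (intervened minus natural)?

-4

Intervening sets Albedo = 0 and removes its equation (Albedo = IceMelt + 4).
Forcing = -CO2 + 5  [with CO2=5]  = 0
IceMelt = max(Forcing, CO2) - 5  [with Forcing=0, CO2=5]  = 0
SeaLevel = |Albedo - IceMelt|  [with Albedo=0, IceMelt=0]  = 0
Without intervention: Forcing = -CO2 + 5  [with CO2=5]  = 0; IceMelt = max(Forcing, CO2) - 5  [with Forcing=0, CO2=5]  = 0; Albedo = IceMelt + 4  [with IceMelt=0]  = 4; SeaLevel = |Albedo - IceMelt|  [with Albedo=4, IceMelt=0]  = 4.
Change = 0 − 4 = -4.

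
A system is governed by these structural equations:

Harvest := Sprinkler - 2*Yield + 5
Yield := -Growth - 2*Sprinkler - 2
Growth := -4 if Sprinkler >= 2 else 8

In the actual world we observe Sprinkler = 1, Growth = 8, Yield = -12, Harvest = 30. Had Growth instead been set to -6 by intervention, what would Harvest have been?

Under do(Growth=-6), the mechanism Growth := -4 if Sprinkler >= 2 else 8 is discarded; Growth is fixed at -6.
Yield = -Growth - 2*Sprinkler - 2  [with Growth=-6, Sprinkler=1]  = 2
Harvest = Sprinkler - 2*Yield + 5  [with Sprinkler=1, Yield=2]  = 2

2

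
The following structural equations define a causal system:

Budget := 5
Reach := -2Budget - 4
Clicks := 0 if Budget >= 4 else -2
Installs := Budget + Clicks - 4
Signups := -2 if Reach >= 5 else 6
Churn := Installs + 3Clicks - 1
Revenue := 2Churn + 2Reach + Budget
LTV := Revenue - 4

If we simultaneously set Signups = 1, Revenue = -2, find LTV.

Under do(Signups = 1, Revenue = -2), each intervened variable's structural equation is replaced by its fixed value.
LTV = Revenue - 4  [with Revenue=-2]  = -6

-6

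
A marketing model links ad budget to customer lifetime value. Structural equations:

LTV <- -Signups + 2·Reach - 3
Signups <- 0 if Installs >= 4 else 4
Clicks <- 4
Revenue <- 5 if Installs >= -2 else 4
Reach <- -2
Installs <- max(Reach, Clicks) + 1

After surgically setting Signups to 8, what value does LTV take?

-15

Under do(Signups=8), the mechanism Signups <- 0 if Installs >= 4 else 4 is discarded; Signups is fixed at 8.
LTV = -Signups + 2·Reach - 3  [with Signups=8, Reach=-2]  = -15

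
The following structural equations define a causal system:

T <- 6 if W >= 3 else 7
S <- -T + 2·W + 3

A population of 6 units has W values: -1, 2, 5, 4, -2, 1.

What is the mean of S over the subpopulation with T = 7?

-4

E[S|T=7] averages over only the 4 units with T=7 (W = -1, 2, -2, 1): S = -6, 0, -8, -2, mean -4.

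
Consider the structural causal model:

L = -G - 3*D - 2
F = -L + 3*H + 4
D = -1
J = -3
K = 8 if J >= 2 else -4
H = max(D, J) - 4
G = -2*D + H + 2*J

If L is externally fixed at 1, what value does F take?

-12

Under do(L=1), the mechanism L = -G - 3*D - 2 is discarded; L is fixed at 1.
H = max(D, J) - 4  [with D=-1, J=-3]  = -5
F = -L + 3*H + 4  [with L=1, H=-5]  = -12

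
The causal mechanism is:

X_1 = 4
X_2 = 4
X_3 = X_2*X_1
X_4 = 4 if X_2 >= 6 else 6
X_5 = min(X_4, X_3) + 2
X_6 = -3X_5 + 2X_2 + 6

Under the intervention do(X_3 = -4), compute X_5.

-2

do(X_3=-4) replaces the equation X_3 = X_2*X_1 with the constant X_3 = -4.
X_4 = 4 if X_2 >= 6 else 6  [with X_2=4]  = 6
X_5 = min(X_4, X_3) + 2  [with X_4=6, X_3=-4]  = -2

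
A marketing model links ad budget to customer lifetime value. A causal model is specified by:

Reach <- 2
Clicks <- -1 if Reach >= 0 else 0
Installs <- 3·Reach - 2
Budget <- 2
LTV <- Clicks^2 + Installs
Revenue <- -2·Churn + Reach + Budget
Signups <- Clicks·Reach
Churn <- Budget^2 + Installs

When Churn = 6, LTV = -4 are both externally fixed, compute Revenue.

Under do(Churn = 6, LTV = -4), each intervened variable's structural equation is replaced by its fixed value.
Revenue = -2·Churn + Reach + Budget  [with Churn=6, Reach=2, Budget=2]  = -8

-8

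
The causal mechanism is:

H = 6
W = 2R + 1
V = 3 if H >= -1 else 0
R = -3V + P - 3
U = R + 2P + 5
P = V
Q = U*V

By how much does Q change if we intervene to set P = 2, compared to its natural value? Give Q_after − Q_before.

The intervention breaks the incoming arrows to P: P = V no longer applies, and P = 2.
V = 3 if H >= -1 else 0  [with H=6]  = 3
R = -3V + P - 3  [with V=3, P=2]  = -10
U = R + 2P + 5  [with R=-10, P=2]  = -1
Q = U*V  [with U=-1, V=3]  = -3
Without intervention: V = 3 if H >= -1 else 0  [with H=6]  = 3; P = V  [with V=3]  = 3; R = -3V + P - 3  [with V=3, P=3]  = -9; U = R + 2P + 5  [with R=-9, P=3]  = 2; Q = U*V  [with U=2, V=3]  = 6.
Change = -3 − 6 = -9.

-9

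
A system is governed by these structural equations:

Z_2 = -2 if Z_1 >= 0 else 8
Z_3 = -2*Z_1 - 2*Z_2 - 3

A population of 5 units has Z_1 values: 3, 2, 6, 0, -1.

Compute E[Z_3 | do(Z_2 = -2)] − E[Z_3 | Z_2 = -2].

1.5

The intervention sets Z_2=-2 in all 5 units regardless of Z_1. Recomputing Z_3 per unit gives -5, -3, -11, 1, 3; average -3.
Conditioning on Z_2=-2 selects the 4 unit(s) with Z_1 ∈ {3, 2, 6, 0}. Their Z_3 values: -5, -3, -11, 1. Mean = -4.5.
Difference = -3 − (-4.5) = 1.5.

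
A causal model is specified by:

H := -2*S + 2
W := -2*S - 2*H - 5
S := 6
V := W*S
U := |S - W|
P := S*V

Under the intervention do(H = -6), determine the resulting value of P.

do(H=-6) replaces the equation H := -2*S + 2 with the constant H = -6.
W = -2*S - 2*H - 5  [with S=6, H=-6]  = -5
V = W*S  [with W=-5, S=6]  = -30
P = S*V  [with S=6, V=-30]  = -180

-180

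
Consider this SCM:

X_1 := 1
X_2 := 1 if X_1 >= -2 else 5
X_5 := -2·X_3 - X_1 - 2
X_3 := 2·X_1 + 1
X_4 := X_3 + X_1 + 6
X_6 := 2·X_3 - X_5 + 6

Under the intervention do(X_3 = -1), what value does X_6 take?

The intervention breaks the incoming arrows to X_3: X_3 := 2·X_1 + 1 no longer applies, and X_3 = -1.
X_5 = -2·X_3 - X_1 - 2  [with X_3=-1, X_1=1]  = -1
X_6 = 2·X_3 - X_5 + 6  [with X_3=-1, X_5=-1]  = 5

5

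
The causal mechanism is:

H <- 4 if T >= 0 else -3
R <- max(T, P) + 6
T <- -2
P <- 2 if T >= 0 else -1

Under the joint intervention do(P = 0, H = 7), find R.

6

The joint intervention fixes P = 0, H = 7, removing each variable's own equation.
R = max(T, P) + 6  [with T=-2, P=0]  = 6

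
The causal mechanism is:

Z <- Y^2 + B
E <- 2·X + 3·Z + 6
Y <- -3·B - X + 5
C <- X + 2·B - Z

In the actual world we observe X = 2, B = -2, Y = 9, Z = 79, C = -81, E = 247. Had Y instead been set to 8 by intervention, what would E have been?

The intervention breaks the incoming arrows to Y: Y <- -3·B - X + 5 no longer applies, and Y = 8.
Z = Y^2 + B  [with Y=8, B=-2]  = 62
E = 2·X + 3·Z + 6  [with X=2, Z=62]  = 196

196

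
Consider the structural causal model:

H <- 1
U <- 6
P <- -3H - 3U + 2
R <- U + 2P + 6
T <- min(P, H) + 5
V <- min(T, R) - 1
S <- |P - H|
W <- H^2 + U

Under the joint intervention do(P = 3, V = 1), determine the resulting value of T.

6

The joint intervention fixes P = 3, V = 1, removing each variable's own equation.
T = min(P, H) + 5  [with P=3, H=1]  = 6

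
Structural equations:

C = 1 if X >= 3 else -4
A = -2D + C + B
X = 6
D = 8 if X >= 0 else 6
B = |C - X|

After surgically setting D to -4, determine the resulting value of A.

14

Intervening sets D = -4 and removes its equation (D = 8 if X >= 0 else 6).
C = 1 if X >= 3 else -4  [with X=6]  = 1
B = |C - X|  [with C=1, X=6]  = 5
A = -2D + C + B  [with D=-4, C=1, B=5]  = 14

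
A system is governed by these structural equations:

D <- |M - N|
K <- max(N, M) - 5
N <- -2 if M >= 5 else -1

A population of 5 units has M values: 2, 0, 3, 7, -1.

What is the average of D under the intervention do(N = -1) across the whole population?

3.2

do(N=-1) breaks N's dependence on M. With N=-1 fixed, D across the units is 3, 1, 4, 8, 0, mean 3.2.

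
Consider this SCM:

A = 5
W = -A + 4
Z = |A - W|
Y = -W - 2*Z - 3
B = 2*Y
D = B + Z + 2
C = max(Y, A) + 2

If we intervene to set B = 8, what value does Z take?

do(B=8) replaces the equation B = 2*Y with the constant B = 8.
Z is not downstream of the intervention, so its value is determined by the original equations.
W = -A + 4  [with A=5]  = -1
Z = |A - W|  [with A=5, W=-1]  = 6

6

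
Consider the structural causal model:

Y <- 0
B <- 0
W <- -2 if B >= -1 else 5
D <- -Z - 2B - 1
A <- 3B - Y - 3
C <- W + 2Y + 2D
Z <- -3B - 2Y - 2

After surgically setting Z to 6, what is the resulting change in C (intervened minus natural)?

-16

The intervention breaks the incoming arrows to Z: Z <- -3B - 2Y - 2 no longer applies, and Z = 6.
D = -Z - 2B - 1  [with Z=6, B=0]  = -7
W = -2 if B >= -1 else 5  [with B=0]  = -2
C = W + 2Y + 2D  [with W=-2, Y=0, D=-7]  = -16
Without intervention: Z = -3B - 2Y - 2  [with B=0, Y=0]  = -2; D = -Z - 2B - 1  [with Z=-2, B=0]  = 1; W = -2 if B >= -1 else 5  [with B=0]  = -2; C = W + 2Y + 2D  [with W=-2, Y=0, D=1]  = 0.
Change = -16 − 0 = -16.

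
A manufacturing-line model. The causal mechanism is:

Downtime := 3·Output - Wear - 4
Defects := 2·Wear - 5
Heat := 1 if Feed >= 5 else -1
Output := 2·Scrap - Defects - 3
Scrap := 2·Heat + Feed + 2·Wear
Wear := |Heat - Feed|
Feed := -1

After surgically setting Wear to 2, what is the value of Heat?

-1

Under do(Wear=2), the mechanism Wear := |Heat - Feed| is discarded; Wear is fixed at 2.
Since Heat is not a descendant of the intervened variable, it is unaffected.
Heat = 1 if Feed >= 5 else -1  [with Feed=-1]  = -1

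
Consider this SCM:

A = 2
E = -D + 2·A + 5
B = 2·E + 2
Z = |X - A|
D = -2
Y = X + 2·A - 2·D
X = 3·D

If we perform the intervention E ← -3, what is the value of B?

-4

Intervening sets E = -3 and removes its equation (E = -D + 2·A + 5).
B = 2·E + 2  [with E=-3]  = -4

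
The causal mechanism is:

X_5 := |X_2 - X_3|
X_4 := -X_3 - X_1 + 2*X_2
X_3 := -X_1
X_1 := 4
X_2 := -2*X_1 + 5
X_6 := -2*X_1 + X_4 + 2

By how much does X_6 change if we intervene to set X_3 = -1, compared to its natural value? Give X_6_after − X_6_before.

The intervention breaks the incoming arrows to X_3: X_3 := -X_1 no longer applies, and X_3 = -1.
X_2 = -2*X_1 + 5  [with X_1=4]  = -3
X_4 = -X_3 - X_1 + 2*X_2  [with X_3=-1, X_1=4, X_2=-3]  = -9
X_6 = -2*X_1 + X_4 + 2  [with X_1=4, X_4=-9]  = -15
Without intervention: X_2 = -2*X_1 + 5  [with X_1=4]  = -3; X_3 = -X_1  [with X_1=4]  = -4; X_4 = -X_3 - X_1 + 2*X_2  [with X_3=-4, X_1=4, X_2=-3]  = -6; X_6 = -2*X_1 + X_4 + 2  [with X_1=4, X_4=-6]  = -12.
Change = -15 − (-12) = -3.

-3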